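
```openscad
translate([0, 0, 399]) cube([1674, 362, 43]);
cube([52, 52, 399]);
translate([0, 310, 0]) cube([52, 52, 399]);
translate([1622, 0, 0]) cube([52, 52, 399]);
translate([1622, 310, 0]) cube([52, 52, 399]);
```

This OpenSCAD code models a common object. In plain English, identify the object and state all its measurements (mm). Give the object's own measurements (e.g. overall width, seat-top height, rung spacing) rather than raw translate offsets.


A long wooden bench with a 1674 mm (x) × 362 mm (y) seat, 43 mm thick, its top surface 442 mm above the floor. Four 52 mm square legs at the seat corners, flush with the edges, run from z = 0 to the seat underside.


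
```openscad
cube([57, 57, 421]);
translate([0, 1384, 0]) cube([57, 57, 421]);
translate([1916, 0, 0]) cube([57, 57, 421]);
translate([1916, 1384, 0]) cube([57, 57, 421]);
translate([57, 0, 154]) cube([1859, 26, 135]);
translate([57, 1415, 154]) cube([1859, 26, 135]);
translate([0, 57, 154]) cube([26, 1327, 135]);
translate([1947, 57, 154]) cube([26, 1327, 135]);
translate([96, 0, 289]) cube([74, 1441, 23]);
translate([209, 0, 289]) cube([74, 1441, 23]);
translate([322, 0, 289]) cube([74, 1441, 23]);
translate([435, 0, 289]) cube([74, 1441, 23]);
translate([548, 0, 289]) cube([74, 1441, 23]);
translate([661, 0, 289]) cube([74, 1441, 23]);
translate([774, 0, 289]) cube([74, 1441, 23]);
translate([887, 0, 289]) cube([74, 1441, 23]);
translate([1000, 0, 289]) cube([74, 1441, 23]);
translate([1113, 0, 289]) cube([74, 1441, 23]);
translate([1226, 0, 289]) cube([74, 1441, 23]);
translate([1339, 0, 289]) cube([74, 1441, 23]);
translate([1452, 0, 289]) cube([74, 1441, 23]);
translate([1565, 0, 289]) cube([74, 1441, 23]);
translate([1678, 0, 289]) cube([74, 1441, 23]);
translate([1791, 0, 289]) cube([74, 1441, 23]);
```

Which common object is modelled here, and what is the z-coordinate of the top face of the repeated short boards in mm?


A bed frame. The slat-top height is 312 mm.

Four posts, four rails, and a row of slats — a bed frame. Slats sit on the rails at z = 154 + 135 = 289; with slat thickness 23, the top is 312 mm.


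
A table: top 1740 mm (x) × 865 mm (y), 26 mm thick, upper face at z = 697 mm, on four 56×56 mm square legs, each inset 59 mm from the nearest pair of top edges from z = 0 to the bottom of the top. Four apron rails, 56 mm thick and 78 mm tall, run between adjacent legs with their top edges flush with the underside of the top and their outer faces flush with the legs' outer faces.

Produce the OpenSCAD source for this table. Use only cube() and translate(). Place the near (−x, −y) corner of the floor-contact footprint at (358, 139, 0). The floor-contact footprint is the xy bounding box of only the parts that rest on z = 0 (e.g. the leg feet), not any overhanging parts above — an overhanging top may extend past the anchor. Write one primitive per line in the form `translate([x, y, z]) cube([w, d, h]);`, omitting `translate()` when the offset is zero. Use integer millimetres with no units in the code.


// leg_h = 697 - 26 = 671
// apron z = 671 - 78 = 593
translate([299, 80, 671]) cube([1740, 865, 26]);
translate([358, 139, 0]) cube([56, 56, 671]);
translate([1924, 139, 0]) cube([56, 56, 671]);
translate([358, 830, 0]) cube([56, 56, 671]);
translate([1924, 830, 0]) cube([56, 56, 671]);
translate([414, 139, 593]) cube([1510, 56, 78]);
translate([414, 830, 593]) cube([1510, 56, 78]);
translate([358, 195, 593]) cube([56, 635, 78]);
translate([1924, 195, 593]) cube([56, 635, 78]);


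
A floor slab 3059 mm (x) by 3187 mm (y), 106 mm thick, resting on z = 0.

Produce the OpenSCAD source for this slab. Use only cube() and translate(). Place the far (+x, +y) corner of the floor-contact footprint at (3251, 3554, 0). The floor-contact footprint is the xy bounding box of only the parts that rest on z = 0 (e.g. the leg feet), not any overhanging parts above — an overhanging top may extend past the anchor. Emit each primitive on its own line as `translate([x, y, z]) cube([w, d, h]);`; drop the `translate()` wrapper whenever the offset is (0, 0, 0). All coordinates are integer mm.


translate([192, 367, 0]) cube([3059, 3187, 106]);


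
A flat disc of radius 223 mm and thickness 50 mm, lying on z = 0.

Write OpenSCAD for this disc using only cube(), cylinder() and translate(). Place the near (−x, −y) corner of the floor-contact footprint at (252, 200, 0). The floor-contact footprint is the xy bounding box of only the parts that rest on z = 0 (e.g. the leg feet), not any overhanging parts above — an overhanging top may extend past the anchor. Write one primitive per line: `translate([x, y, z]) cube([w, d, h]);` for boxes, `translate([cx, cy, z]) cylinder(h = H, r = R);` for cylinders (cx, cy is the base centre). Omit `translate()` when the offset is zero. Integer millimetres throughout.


translate([475, 423, 0]) cylinder(h = 50, r = 223);


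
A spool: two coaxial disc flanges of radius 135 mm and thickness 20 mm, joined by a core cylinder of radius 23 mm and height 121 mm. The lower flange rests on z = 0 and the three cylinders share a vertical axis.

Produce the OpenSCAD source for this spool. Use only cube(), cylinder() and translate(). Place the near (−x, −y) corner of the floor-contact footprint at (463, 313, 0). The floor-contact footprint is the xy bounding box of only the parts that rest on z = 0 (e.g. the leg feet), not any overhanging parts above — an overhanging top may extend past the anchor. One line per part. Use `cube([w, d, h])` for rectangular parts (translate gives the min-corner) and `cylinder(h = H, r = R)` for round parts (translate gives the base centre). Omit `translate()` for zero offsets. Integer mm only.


translate([598, 448, 0]) cylinder(h = 20, r = 135);
translate([598, 448, 20]) cylinder(h = 121, r = 23);
translate([598, 448, 141]) cylinder(h = 20, r = 135);


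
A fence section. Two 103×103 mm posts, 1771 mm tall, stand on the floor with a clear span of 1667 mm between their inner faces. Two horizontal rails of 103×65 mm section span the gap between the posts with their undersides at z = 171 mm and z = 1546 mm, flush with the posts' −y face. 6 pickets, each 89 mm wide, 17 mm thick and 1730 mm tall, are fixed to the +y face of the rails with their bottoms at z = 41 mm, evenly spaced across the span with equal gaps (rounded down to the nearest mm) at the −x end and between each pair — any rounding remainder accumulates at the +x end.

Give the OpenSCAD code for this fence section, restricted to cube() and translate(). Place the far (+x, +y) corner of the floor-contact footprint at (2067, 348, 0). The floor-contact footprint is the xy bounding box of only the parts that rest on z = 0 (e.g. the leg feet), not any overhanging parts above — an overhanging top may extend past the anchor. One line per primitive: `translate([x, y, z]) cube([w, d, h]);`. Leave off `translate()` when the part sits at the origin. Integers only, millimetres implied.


translate([194, 245, 0]) cube([103, 103, 1771]);
translate([1964, 245, 0]) cube([103, 103, 1771]);
translate([297, 245, 171]) cube([1667, 103, 65]);
translate([297, 245, 1546]) cube([1667, 103, 65]);
translate([458, 348, 41]) cube([89, 17, 1730]);
translate([708, 348, 41]) cube([89, 17, 1730]);
translate([958, 348, 41]) cube([89, 17, 1730]);
translate([1208, 348, 41]) cube([89, 17, 1730]);
translate([1458, 348, 41]) cube([89, 17, 1730]);
translate([1708, 348, 41]) cube([89, 17, 1730]);


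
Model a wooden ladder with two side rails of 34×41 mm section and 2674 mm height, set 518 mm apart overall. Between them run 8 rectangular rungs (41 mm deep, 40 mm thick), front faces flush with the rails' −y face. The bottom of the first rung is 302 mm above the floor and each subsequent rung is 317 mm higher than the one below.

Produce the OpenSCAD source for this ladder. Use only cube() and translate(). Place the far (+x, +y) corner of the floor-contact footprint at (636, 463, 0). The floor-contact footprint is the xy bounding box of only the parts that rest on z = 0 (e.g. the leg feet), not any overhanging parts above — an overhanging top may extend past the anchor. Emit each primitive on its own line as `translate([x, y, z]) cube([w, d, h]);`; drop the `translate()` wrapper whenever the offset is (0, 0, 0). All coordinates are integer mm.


translate([118, 422, 0]) cube([34, 41, 2674]);
translate([602, 422, 0]) cube([34, 41, 2674]);
translate([152, 422, 302]) cube([450, 41, 40]);
translate([152, 422, 619]) cube([450, 41, 40]);
translate([152, 422, 936]) cube([450, 41, 40]);
translate([152, 422, 1253]) cube([450, 41, 40]);
translate([152, 422, 1570]) cube([450, 41, 40]);
translate([152, 422, 1887]) cube([450, 41, 40]);
translate([152, 422, 2204]) cube([450, 41, 40]);
translate([152, 422, 2521]) cube([450, 41, 40]);


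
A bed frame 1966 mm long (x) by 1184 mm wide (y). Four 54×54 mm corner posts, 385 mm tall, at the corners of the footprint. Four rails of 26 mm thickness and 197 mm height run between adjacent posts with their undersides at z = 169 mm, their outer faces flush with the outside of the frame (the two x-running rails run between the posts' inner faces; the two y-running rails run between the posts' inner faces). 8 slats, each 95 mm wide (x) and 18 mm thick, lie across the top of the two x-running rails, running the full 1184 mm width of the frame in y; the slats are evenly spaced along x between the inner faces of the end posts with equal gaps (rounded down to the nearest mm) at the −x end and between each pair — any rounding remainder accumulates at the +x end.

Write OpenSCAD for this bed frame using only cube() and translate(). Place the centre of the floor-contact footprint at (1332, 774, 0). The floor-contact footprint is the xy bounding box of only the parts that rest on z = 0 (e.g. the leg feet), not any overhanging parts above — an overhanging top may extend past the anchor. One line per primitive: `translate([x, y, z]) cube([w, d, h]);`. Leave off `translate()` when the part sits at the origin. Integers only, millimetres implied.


translate([349, 182, 0]) cube([54, 54, 385]);
translate([349, 1312, 0]) cube([54, 54, 385]);
translate([2261, 182, 0]) cube([54, 54, 385]);
translate([2261, 1312, 0]) cube([54, 54, 385]);
translate([403, 182, 169]) cube([1858, 26, 197]);
translate([403, 1340, 169]) cube([1858, 26, 197]);
translate([349, 236, 169]) cube([26, 1076, 197]);
translate([2289, 236, 169]) cube([26, 1076, 197]);
translate([525, 182, 366]) cube([95, 1184, 18]);
translate([742, 182, 366]) cube([95, 1184, 18]);
translate([959, 182, 366]) cube([95, 1184, 18]);
translate([1176, 182, 366]) cube([95, 1184, 18]);
translate([1393, 182, 366]) cube([95, 1184, 18]);
translate([1610, 182, 366]) cube([95, 1184, 18]);
translate([1827, 182, 366]) cube([95, 1184, 18]);
translate([2044, 182, 366]) cube([95, 1184, 18]);


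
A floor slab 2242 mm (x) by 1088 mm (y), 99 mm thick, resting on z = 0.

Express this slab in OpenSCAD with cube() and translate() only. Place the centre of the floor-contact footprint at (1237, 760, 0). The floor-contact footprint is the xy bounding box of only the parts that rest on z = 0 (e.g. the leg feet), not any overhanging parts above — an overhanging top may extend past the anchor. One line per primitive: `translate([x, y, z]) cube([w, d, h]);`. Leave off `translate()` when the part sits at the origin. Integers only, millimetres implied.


translate([116, 216, 0]) cube([2242, 1088, 99]);


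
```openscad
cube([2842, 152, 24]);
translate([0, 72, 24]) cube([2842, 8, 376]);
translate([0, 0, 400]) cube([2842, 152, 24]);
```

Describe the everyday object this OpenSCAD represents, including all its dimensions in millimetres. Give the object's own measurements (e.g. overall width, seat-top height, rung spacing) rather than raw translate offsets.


An I-beam lying along x, 2842 mm long. Overall section height 424 mm. Two flanges 152 mm wide (y) and 24 mm thick, one on the floor and one at the top; a web 8 mm thick runs between them, centred on the flange width.


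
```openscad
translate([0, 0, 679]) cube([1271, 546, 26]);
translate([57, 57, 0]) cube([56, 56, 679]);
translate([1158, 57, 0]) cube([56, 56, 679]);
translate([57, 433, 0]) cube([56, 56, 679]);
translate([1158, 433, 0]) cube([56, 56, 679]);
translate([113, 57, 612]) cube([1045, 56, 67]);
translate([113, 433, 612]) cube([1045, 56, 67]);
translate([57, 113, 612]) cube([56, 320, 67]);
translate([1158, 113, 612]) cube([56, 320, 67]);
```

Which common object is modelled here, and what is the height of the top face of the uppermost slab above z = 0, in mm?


A table. The table height is 705 mm.

A 1271×546×26 slab sits at z = 679 on four 56 mm square posts — a table. The top surface is at 679 + 26 = 705 mm.


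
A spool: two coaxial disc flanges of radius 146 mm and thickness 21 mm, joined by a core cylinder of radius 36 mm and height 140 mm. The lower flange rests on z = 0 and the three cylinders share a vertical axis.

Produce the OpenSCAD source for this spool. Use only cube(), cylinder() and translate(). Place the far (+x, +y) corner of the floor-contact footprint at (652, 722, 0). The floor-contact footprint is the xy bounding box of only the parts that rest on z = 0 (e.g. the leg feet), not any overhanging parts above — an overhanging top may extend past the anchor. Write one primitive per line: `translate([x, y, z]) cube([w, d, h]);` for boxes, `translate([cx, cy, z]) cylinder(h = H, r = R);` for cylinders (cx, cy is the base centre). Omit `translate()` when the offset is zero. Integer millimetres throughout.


translate([506, 576, 0]) cylinder(h = 21, r = 146);
translate([506, 576, 21]) cylinder(h = 140, r = 36);
translate([506, 576, 161]) cylinder(h = 21, r = 146);


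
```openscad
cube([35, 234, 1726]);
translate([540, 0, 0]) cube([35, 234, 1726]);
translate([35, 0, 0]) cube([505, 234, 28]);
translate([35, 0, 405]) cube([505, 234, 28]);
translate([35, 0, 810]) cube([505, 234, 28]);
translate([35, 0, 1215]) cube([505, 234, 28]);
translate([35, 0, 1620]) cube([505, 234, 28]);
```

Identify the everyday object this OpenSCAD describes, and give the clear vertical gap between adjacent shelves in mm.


A bookshelf. The clear shelf gap is 377 mm.

Two tall side panels with 5 horizontal boards between them — a bookshelf. The first two shelf undersides are at z = 0 and z = 405; with shelf thickness 28, the clear gap is 405 − 0 − 28 = 377 mm.


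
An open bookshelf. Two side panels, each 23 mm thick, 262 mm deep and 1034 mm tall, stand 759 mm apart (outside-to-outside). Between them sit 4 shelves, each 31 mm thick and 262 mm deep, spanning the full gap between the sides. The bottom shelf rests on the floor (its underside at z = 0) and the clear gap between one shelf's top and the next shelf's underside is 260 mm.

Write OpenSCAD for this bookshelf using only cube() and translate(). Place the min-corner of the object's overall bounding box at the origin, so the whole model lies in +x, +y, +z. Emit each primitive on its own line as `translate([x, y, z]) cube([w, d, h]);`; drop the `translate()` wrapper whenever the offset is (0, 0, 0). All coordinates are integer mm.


cube([23, 262, 1034]);
translate([736, 0, 0]) cube([23, 262, 1034]);
translate([23, 0, 0]) cube([713, 262, 31]);
translate([23, 0, 291]) cube([713, 262, 31]);
translate([23, 0, 582]) cube([713, 262, 31]);
translate([23, 0, 873]) cube([713, 262, 31]);


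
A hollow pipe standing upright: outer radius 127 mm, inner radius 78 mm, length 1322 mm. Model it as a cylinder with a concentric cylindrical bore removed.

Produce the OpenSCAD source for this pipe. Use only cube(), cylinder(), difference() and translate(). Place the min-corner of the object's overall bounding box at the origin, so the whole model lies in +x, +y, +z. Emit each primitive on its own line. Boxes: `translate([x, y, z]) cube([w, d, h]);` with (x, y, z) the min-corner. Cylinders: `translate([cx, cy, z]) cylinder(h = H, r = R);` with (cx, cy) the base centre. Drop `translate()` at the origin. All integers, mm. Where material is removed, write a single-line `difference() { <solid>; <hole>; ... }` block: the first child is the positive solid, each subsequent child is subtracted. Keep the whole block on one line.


difference() { translate([127, 127, 0]) cylinder(h = 1322, r = 127); translate([127, 127, 0]) cylinder(h = 1322, r = 78); }


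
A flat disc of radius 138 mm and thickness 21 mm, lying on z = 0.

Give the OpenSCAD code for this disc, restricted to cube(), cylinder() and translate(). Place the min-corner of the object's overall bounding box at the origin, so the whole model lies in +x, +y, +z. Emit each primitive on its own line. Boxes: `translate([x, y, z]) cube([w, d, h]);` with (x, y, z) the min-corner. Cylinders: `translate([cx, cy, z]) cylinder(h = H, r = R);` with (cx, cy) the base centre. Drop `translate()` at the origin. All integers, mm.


translate([138, 138, 0]) cylinder(h = 21, r = 138);


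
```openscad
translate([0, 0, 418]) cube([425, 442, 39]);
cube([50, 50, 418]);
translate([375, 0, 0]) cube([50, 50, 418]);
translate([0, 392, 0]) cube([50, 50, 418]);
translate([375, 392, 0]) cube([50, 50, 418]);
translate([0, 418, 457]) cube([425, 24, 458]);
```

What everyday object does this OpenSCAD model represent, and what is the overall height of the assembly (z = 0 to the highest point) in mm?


A chair. The overall height is 915 mm.

A slab on four corner posts with a tall panel at the back — a chair. The seat slab sits at z = 418 with thickness 39, and the 458 mm backrest starts at the seat top, so the overall height is 418 + 39 + 458 = 915 mm.


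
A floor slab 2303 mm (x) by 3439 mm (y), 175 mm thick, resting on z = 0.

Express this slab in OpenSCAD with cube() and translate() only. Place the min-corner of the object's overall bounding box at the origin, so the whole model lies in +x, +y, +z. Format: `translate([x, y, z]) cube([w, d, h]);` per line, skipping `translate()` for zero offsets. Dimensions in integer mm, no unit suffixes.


cube([2303, 3439, 175]);


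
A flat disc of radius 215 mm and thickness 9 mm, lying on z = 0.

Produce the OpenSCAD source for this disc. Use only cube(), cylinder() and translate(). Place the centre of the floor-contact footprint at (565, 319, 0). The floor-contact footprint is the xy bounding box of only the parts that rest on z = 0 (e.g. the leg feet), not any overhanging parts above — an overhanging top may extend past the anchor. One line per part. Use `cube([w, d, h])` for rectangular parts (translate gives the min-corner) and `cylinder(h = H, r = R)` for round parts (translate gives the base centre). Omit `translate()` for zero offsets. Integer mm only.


translate([565, 319, 0]) cylinder(h = 9, r = 215);


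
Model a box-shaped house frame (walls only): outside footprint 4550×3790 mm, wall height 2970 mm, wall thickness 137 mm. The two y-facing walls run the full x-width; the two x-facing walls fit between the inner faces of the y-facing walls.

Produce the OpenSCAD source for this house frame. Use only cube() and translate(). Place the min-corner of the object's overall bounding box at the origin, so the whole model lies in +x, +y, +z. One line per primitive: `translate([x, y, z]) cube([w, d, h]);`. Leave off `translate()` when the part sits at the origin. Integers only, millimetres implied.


cube([4550, 137, 2970]);
translate([0, 3653, 0]) cube([4550, 137, 2970]);
translate([0, 137, 0]) cube([137, 3516, 2970]);
translate([4413, 137, 0]) cube([137, 3516, 2970]);


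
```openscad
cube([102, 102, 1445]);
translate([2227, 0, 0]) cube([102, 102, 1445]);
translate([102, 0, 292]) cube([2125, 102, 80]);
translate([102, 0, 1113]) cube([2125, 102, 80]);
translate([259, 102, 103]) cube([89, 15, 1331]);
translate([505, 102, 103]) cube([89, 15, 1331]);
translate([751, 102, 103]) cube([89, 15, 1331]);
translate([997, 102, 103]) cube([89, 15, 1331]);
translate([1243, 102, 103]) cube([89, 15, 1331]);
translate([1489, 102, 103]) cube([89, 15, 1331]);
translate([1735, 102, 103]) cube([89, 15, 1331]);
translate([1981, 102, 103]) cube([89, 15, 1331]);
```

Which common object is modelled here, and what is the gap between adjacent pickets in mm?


A fence section. The picket gap is 157 mm.

Two posts, two rails, 8 pickets — a fence section. Span 2125 mm holds 8 pickets of 89 mm with 9 equal gaps: ⌊(2125 − 8·89) / 9⌋ = 157 mm.


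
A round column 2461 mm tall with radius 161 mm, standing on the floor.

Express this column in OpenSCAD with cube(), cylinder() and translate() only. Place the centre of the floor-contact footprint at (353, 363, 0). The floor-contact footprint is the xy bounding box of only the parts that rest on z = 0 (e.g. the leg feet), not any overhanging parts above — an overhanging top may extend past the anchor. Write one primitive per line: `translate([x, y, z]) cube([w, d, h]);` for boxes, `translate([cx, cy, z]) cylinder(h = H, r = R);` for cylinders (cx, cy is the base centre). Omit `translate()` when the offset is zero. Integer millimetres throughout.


translate([353, 363, 0]) cylinder(h = 2461, r = 161);


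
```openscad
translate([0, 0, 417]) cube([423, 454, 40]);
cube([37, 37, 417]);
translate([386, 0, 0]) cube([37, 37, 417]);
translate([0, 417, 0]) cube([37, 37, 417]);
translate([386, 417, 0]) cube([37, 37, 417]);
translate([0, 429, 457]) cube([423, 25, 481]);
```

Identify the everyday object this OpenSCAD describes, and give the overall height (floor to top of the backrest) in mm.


A chair. The overall height is 938 mm.

A slab on four corner posts with a tall panel at the back — a chair. The seat slab sits at z = 417 with thickness 40, and the 481 mm backrest starts at the seat top, so the overall height is 417 + 40 + 481 = 938 mm.


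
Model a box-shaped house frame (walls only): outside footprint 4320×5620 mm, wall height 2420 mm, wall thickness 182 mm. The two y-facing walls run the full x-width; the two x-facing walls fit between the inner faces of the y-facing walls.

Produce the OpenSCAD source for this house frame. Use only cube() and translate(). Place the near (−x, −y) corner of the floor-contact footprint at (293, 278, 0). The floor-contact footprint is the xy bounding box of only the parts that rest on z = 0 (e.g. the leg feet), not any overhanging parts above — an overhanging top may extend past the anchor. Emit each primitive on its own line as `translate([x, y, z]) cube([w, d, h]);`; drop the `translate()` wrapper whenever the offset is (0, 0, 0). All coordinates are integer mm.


translate([293, 278, 0]) cube([4320, 182, 2420]);
translate([293, 5716, 0]) cube([4320, 182, 2420]);
translate([293, 460, 0]) cube([182, 5256, 2420]);
translate([4431, 460, 0]) cube([182, 5256, 2420]);


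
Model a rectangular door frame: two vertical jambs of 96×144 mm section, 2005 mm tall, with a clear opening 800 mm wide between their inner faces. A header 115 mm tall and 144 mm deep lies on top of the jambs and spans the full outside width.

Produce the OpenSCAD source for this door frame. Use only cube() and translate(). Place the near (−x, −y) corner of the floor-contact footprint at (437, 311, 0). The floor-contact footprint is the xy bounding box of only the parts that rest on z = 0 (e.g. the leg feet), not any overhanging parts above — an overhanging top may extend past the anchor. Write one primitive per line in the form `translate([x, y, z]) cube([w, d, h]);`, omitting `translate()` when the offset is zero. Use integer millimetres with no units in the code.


translate([437, 311, 0]) cube([96, 144, 2005]);
translate([1333, 311, 0]) cube([96, 144, 2005]);
translate([437, 311, 2005]) cube([992, 144, 115]);


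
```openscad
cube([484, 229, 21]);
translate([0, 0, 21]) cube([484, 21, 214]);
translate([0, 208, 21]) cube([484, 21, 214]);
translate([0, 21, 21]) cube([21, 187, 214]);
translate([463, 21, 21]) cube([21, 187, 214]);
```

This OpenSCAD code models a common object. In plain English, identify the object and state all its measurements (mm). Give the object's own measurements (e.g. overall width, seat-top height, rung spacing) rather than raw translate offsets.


An open-topped rectangular box: outside dimensions 484×229×235 mm, with a uniform wall and base thickness of 21 mm. The base is a full 484×229 slab on the floor; four walls sit on top of the base. The front and back walls (the −y and +y sides) span the full width; the two side walls fit between them.


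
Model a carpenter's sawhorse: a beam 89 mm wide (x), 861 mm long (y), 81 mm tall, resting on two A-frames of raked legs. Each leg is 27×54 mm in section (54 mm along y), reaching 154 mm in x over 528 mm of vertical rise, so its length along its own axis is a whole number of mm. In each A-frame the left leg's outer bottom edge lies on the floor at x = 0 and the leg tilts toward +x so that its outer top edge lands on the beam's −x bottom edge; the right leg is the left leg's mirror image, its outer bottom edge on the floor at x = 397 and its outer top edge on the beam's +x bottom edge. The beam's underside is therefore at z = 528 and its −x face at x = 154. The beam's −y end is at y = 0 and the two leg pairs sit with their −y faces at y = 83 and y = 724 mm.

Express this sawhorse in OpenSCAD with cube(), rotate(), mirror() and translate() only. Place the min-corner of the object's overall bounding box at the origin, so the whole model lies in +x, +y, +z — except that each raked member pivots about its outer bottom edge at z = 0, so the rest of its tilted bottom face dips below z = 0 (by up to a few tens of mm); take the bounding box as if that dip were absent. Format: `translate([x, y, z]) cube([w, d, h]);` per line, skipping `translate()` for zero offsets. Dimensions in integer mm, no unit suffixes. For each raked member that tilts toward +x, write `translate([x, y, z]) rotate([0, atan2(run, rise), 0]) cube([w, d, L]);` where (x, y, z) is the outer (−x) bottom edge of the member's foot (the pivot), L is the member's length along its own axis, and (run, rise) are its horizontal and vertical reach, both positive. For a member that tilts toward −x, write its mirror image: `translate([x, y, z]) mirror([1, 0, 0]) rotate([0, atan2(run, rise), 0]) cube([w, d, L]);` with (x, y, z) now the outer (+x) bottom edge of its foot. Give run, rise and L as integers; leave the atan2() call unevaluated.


translate([154, 0, 528]) cube([89, 861, 81]);
translate([0, 83, 0]) rotate([0, atan2(154, 528), 0]) cube([27, 54, 550]);
translate([397, 83, 0]) mirror([1, 0, 0]) rotate([0, atan2(154, 528), 0]) cube([27, 54, 550]);
translate([0, 724, 0]) rotate([0, atan2(154, 528), 0]) cube([27, 54, 550]);
translate([397, 724, 0]) mirror([1, 0, 0]) rotate([0, atan2(154, 528), 0]) cube([27, 54, 550]);


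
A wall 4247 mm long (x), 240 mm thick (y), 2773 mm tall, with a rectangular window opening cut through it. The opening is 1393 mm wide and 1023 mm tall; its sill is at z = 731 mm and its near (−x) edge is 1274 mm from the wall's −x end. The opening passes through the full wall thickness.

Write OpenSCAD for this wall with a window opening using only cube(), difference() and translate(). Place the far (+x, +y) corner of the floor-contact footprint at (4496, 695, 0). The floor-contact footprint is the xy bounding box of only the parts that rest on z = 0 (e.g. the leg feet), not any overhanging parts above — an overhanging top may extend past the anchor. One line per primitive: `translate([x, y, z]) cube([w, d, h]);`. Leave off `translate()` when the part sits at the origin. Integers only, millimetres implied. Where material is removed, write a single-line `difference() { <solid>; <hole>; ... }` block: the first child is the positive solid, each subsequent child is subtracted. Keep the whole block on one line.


difference() { translate([249, 455, 0]) cube([4247, 240, 2773]); translate([1523, 455, 731]) cube([1393, 240, 1023]); }


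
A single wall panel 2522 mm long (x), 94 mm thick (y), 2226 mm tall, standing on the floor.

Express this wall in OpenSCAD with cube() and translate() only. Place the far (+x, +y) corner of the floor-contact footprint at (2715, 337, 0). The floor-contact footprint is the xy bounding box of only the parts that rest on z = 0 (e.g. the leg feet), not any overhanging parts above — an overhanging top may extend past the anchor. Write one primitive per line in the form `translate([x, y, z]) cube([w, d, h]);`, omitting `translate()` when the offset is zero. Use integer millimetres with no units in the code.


translate([193, 243, 0]) cube([2522, 94, 2226]);


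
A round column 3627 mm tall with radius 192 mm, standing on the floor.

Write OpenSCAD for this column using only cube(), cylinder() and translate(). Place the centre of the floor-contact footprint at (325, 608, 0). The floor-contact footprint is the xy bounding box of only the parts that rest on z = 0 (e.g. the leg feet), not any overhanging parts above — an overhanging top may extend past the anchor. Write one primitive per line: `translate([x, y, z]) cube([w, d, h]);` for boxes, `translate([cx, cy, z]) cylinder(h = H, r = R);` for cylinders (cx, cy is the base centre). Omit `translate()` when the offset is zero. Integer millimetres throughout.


translate([325, 608, 0]) cylinder(h = 3627, r = 192);


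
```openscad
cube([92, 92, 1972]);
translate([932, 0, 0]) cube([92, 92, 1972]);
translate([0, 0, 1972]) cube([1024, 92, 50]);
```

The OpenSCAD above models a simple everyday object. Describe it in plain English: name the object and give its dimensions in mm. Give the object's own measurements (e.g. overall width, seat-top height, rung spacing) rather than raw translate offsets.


A door frame. The clear opening is 840 mm wide and 1972 mm high. Two 92 mm wide jambs, 92 mm deep, stand either side of the opening from the floor to the top of the opening. A 50 mm thick head sits across the top of both jambs, spanning the full outside width of the frame.


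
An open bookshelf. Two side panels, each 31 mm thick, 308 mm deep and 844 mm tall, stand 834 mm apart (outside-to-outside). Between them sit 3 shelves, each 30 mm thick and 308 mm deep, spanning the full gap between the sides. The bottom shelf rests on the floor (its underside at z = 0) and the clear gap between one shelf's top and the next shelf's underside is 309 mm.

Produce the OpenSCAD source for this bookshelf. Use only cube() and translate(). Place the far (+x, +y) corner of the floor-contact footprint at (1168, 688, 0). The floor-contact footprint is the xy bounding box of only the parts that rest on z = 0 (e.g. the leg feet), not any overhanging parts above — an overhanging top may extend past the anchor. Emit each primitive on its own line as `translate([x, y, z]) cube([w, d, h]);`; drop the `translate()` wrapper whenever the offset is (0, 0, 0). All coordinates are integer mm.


translate([334, 380, 0]) cube([31, 308, 844]);
translate([1137, 380, 0]) cube([31, 308, 844]);
translate([365, 380, 0]) cube([772, 308, 30]);
translate([365, 380, 339]) cube([772, 308, 30]);
translate([365, 380, 678]) cube([772, 308, 30]);


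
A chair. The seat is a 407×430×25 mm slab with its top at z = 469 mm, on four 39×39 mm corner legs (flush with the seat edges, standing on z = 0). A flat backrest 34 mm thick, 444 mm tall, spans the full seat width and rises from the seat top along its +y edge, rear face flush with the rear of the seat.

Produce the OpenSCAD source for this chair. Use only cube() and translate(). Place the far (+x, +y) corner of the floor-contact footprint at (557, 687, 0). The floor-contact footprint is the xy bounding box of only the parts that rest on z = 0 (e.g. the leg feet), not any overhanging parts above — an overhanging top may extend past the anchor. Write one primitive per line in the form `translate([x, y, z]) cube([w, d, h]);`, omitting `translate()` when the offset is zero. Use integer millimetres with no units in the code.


// leg_h = 469 - 25 = 444
translate([150, 257, 444]) cube([407, 430, 25]);
translate([150, 257, 0]) cube([39, 39, 444]);
translate([518, 257, 0]) cube([39, 39, 444]);
translate([150, 648, 0]) cube([39, 39, 444]);
translate([518, 648, 0]) cube([39, 39, 444]);
translate([150, 653, 469]) cube([407, 34, 444]);


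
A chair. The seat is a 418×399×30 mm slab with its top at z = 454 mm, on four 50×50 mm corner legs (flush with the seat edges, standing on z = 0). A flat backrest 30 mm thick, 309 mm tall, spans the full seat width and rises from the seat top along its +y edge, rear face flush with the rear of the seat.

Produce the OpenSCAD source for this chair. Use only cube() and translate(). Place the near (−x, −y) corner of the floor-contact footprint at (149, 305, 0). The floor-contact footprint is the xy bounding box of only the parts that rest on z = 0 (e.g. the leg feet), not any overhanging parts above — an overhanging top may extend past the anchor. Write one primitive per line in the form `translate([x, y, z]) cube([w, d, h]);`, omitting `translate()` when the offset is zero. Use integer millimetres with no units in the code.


// leg_h = 454 - 30 = 424
translate([149, 305, 424]) cube([418, 399, 30]);
translate([149, 305, 0]) cube([50, 50, 424]);
translate([517, 305, 0]) cube([50, 50, 424]);
translate([149, 654, 0]) cube([50, 50, 424]);
translate([517, 654, 0]) cube([50, 50, 424]);
translate([149, 674, 454]) cube([418, 30, 309]);


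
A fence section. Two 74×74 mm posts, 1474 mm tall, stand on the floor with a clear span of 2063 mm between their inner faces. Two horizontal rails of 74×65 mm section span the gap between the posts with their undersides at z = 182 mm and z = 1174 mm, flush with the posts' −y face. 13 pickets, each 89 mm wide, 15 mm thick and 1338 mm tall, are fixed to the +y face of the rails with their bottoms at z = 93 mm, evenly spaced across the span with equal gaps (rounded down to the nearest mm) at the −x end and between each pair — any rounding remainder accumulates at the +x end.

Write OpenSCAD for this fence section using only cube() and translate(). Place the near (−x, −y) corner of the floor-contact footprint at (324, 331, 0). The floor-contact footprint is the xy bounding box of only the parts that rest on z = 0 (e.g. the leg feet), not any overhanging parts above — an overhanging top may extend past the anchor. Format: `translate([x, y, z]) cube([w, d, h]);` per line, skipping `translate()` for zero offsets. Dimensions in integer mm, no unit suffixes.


translate([324, 331, 0]) cube([74, 74, 1474]);
translate([2461, 331, 0]) cube([74, 74, 1474]);
translate([398, 331, 182]) cube([2063, 74, 65]);
translate([398, 331, 1174]) cube([2063, 74, 65]);
translate([462, 405, 93]) cube([89, 15, 1338]);
translate([615, 405, 93]) cube([89, 15, 1338]);
translate([768, 405, 93]) cube([89, 15, 1338]);
translate([921, 405, 93]) cube([89, 15, 1338]);
translate([1074, 405, 93]) cube([89, 15, 1338]);
translate([1227, 405, 93]) cube([89, 15, 1338]);
translate([1380, 405, 93]) cube([89, 15, 1338]);
translate([1533, 405, 93]) cube([89, 15, 1338]);
translate([1686, 405, 93]) cube([89, 15, 1338]);
translate([1839, 405, 93]) cube([89, 15, 1338]);
translate([1992, 405, 93]) cube([89, 15, 1338]);
translate([2145, 405, 93]) cube([89, 15, 1338]);
translate([2298, 405, 93]) cube([89, 15, 1338]);


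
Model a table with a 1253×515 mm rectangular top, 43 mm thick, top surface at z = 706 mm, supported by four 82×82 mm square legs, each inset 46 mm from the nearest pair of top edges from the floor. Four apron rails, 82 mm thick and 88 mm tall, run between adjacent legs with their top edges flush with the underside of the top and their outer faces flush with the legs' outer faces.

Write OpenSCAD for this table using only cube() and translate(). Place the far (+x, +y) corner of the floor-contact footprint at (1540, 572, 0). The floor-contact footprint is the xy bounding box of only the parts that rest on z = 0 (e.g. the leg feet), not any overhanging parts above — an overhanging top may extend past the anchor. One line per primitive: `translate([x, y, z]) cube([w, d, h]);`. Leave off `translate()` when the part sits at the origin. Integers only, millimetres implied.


translate([333, 103, 663]) cube([1253, 515, 43]);
translate([379, 149, 0]) cube([82, 82, 663]);
translate([1458, 149, 0]) cube([82, 82, 663]);
translate([379, 490, 0]) cube([82, 82, 663]);
translate([1458, 490, 0]) cube([82, 82, 663]);
translate([461, 149, 575]) cube([997, 82, 88]);
translate([461, 490, 575]) cube([997, 82, 88]);
translate([379, 231, 575]) cube([82, 259, 88]);
translate([1458, 231, 575]) cube([82, 259, 88]);


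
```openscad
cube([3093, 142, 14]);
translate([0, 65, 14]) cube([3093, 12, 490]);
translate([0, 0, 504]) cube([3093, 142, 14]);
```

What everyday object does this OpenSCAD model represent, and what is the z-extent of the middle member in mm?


An I-beam. The web height is 490 mm.

Two wide flanges with a thin centred web — an I-beam. Overall 518 mm minus two 14 mm flanges gives a web of 518 − 2·14 = 490 mm.


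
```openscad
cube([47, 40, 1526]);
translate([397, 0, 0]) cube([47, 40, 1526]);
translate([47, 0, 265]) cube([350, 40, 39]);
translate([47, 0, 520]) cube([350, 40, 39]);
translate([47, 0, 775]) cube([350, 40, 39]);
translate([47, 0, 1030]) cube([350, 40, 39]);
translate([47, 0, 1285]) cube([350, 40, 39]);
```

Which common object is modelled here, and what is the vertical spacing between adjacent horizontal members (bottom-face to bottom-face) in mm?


A ladder. The rung spacing is 255 mm.

Two tall 47×40 posts with 5 short bars between them — a ladder. Adjacent rungs sit at z = 265 and z = 520, so the spacing is 520 − 265 = 255 mm.


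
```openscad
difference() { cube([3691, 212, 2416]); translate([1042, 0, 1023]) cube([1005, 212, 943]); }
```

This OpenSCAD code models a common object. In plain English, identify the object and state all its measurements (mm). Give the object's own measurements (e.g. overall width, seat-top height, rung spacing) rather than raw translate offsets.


A wall 3691 mm long (x), 212 mm thick (y), 2416 mm tall, with a rectangular window opening cut through it. The opening is 1005 mm wide and 943 mm tall; its sill is at z = 1023 mm and its near (−x) edge is 1042 mm from the wall's −x end. The opening passes through the full wall thickness.


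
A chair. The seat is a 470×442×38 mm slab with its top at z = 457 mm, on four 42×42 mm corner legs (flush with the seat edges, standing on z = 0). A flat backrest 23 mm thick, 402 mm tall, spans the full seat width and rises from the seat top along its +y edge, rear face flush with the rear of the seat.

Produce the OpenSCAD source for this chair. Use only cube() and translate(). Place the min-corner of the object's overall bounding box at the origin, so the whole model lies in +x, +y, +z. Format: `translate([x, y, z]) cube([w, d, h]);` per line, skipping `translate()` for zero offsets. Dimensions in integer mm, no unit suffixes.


translate([0, 0, 419]) cube([470, 442, 38]);
cube([42, 42, 419]);
translate([428, 0, 0]) cube([42, 42, 419]);
translate([0, 400, 0]) cube([42, 42, 419]);
translate([428, 400, 0]) cube([42, 42, 419]);
translate([0, 419, 457]) cube([470, 23, 402]);


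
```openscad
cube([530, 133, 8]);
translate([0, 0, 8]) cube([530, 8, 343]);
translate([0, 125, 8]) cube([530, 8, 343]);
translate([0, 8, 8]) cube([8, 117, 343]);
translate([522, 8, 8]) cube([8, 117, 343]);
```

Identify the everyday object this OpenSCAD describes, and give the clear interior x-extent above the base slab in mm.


An open box. The internal width is 514 mm.

A 530×133 base slab with four walls standing on it — an open box. The base is 530 mm wide and the walls are 8 mm thick, so the internal width is 530 − 2 × 8 = 514 mm.


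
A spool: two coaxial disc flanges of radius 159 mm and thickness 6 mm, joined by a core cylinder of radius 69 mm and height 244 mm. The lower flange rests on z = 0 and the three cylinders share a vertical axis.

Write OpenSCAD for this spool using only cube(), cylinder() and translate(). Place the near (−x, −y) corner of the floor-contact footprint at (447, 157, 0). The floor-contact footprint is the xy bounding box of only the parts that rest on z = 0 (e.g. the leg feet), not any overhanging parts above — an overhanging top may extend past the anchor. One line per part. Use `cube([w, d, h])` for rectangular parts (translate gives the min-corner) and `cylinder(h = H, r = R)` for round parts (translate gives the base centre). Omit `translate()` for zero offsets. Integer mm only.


translate([606, 316, 0]) cylinder(h = 6, r = 159);
translate([606, 316, 6]) cylinder(h = 244, r = 69);
translate([606, 316, 250]) cylinder(h = 6, r = 159);
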